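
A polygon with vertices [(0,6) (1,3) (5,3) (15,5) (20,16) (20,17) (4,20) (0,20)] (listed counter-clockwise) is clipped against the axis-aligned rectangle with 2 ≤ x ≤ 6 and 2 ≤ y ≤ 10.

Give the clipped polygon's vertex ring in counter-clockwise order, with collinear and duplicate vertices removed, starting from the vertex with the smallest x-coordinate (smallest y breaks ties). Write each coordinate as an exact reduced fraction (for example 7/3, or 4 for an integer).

1. After x ≥ 2: [(2,3) (5,3) (15,5) (20,16) (20,17) (4,20) (2,20)]
2. After x ≤ 6: [(2,3) (5,3) (6,16/5) (6,157/8) (4,20) (2,20)]
3. After y ≥ 2: [(2,3) (5,3) (6,16/5) (6,157/8) (4,20) (2,20)]
4. After y ≤ 10: [(2,10) (2,3) (5,3) (6,16/5) (6,10)]
5. Canonical ring: [(2,3) (5,3) (6,16/5) (6,10) (2,10)]

Clipped polygon: [(2,3) (5,3) (6,16/5) (6,10) (2,10)]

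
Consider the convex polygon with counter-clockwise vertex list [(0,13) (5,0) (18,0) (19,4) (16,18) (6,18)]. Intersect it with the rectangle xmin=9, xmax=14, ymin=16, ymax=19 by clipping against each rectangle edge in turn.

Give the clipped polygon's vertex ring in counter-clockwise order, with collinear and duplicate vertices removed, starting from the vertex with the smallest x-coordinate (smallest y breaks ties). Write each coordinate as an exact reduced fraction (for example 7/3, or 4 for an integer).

1. After x ≥ 9: [(9,0) (18,0) (19,4) (16,18) (9,18)]
2. After x ≤ 14: [(9,0) (14,0) (14,18) (9,18)]
3. After y ≥ 16: [(9,16) (14,16) (14,18) (9,18)]
4. After y ≤ 19: [(9,16) (14,16) (14,18) (9,18)]
5. Canonical ring: [(9,16) (14,16) (14,18) (9,18)]

Clipped polygon: [(9,16) (14,16) (14,18) (9,18)]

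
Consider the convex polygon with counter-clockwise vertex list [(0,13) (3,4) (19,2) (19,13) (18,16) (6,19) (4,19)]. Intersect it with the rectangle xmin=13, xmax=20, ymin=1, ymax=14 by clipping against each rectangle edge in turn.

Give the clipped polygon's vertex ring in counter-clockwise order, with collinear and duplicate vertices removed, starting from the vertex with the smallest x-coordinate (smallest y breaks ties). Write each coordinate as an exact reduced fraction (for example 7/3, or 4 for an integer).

Clipped polygon: [(13,11/4) (19,2) (19,13) (56/3,14) (13,14)]

1. After x ≥ 13: [(13,11/4) (19,2) (19,13) (18,16) (13,69/4)]
2. After x ≤ 20: [(13,11/4) (19,2) (19,13) (18,16) (13,69/4)]
3. After y ≥ 1: [(13,11/4) (19,2) (19,13) (18,16) (13,69/4)]
4. After y ≤ 14: [(13,14) (13,11/4) (19,2) (19,13) (56/3,14)]
5. Canonical ring: [(13,11/4) (19,2) (19,13) (56/3,14) (13,14)]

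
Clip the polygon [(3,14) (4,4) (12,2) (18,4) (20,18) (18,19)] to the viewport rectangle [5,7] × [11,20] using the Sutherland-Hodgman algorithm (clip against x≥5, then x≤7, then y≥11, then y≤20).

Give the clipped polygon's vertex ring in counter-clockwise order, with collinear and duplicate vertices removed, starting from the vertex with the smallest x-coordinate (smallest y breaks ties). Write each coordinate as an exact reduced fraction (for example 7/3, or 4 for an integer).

1. After x ≥ 5: [(5,44/3) (5,15/4) (12,2) (18,4) (20,18) (18,19)]
2. After x ≤ 7: [(7,46/3) (5,44/3) (5,15/4) (7,13/4)]
3. After y ≥ 11: [(7,11) (7,46/3) (5,44/3) (5,11)]
4. After y ≤ 20: [(7,11) (7,46/3) (5,44/3) (5,11)]
5. Canonical ring: [(5,11) (7,11) (7,46/3) (5,44/3)]

Clipped polygon: [(5,11) (7,11) (7,46/3) (5,44/3)]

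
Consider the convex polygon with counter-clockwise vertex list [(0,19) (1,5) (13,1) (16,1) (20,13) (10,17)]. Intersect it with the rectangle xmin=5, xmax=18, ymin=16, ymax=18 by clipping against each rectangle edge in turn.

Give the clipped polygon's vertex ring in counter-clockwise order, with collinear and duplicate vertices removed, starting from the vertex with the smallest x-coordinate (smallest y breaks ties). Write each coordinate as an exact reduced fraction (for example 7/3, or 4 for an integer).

Clipped polygon: [(5,16) (25/2,16) (10,17) (5,18)]

1. After x ≥ 5: [(5,18) (5,11/3) (13,1) (16,1) (20,13) (10,17)]
2. After x ≤ 18: [(5,18) (5,11/3) (13,1) (16,1) (18,7) (18,69/5) (10,17)]
3. After y ≥ 16: [(5,18) (5,16) (25/2,16) (10,17)]
4. After y ≤ 18: [(5,18) (5,16) (25/2,16) (10,17)]
5. Canonical ring: [(5,16) (25/2,16) (10,17) (5,18)]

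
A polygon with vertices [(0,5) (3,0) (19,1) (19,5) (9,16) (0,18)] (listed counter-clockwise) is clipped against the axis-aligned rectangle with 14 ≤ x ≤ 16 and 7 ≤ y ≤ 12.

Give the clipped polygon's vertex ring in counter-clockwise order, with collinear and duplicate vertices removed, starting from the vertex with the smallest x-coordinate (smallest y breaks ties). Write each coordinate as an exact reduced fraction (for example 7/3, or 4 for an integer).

1. After x ≥ 14: [(14,11/16) (19,1) (19,5) (14,21/2)]
2. After x ≤ 16: [(14,11/16) (16,13/16) (16,83/10) (14,21/2)]
3. After y ≥ 7: [(14,7) (16,7) (16,83/10) (14,21/2)]
4. After y ≤ 12: [(14,7) (16,7) (16,83/10) (14,21/2)]
5. Canonical ring: [(14,7) (16,7) (16,83/10) (14,21/2)]

Clipped polygon: [(14,7) (16,7) (16,83/10) (14,21/2)]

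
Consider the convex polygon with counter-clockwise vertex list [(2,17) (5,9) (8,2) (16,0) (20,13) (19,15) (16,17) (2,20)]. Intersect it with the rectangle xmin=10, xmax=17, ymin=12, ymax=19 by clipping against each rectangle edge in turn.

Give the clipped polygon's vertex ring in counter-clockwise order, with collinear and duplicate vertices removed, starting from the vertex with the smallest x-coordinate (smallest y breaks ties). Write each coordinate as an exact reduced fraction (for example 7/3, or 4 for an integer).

Clipped polygon: [(10,12) (17,12) (17,49/3) (16,17) (10,128/7)]

1. After x ≥ 10: [(10,3/2) (16,0) (20,13) (19,15) (16,17) (10,128/7)]
2. After x ≤ 17: [(10,3/2) (16,0) (17,13/4) (17,49/3) (16,17) (10,128/7)]
3. After y ≥ 12: [(10,12) (17,12) (17,49/3) (16,17) (10,128/7)]
4. After y ≤ 19: [(10,12) (17,12) (17,49/3) (16,17) (10,128/7)]
5. Canonical ring: [(10,12) (17,12) (17,49/3) (16,17) (10,128/7)]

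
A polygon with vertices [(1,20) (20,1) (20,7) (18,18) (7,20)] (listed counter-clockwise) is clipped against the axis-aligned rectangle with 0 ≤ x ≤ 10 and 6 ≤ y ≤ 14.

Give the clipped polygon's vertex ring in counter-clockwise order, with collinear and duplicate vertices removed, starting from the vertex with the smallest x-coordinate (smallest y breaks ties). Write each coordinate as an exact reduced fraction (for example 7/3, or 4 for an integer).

1. After x ≥ 0: [(1,20) (20,1) (20,7) (18,18) (7,20)]
2. After x ≤ 10: [(1,20) (10,11) (10,214/11) (7,20)]
3. After y ≥ 6: [(1,20) (10,11) (10,214/11) (7,20)]
4. After y ≤ 14: [(7,14) (10,11) (10,14)]
5. Canonical ring: [(7,14) (10,11) (10,14)]

Clipped polygon: [(7,14) (10,11) (10,14)]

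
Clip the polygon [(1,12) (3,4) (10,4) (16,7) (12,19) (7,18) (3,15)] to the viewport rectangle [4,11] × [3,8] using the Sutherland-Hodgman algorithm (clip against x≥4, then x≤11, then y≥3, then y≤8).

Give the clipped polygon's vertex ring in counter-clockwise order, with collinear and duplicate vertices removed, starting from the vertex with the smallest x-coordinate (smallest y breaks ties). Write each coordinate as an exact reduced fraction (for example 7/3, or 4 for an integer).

1. After x ≥ 4: [(4,4) (10,4) (16,7) (12,19) (7,18) (4,63/4)]
2. After x ≤ 11: [(4,4) (10,4) (11,9/2) (11,94/5) (7,18) (4,63/4)]
3. After y ≥ 3: [(4,4) (10,4) (11,9/2) (11,94/5) (7,18) (4,63/4)]
4. After y ≤ 8: [(4,8) (4,4) (10,4) (11,9/2) (11,8)]
5. Canonical ring: [(4,4) (10,4) (11,9/2) (11,8) (4,8)]

Clipped polygon: [(4,4) (10,4) (11,9/2) (11,8) (4,8)]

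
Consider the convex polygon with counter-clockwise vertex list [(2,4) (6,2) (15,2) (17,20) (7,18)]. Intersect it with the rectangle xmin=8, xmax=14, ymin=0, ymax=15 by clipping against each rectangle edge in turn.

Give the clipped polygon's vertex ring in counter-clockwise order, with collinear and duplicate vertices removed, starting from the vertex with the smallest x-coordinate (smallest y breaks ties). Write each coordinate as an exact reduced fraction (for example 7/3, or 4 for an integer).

1. After x ≥ 8: [(8,2) (15,2) (17,20) (8,91/5)]
2. After x ≤ 14: [(8,2) (14,2) (14,97/5) (8,91/5)]
3. After y ≥ 0: [(8,2) (14,2) (14,97/5) (8,91/5)]
4. After y ≤ 15: [(8,15) (8,2) (14,2) (14,15)]
5. Canonical ring: [(8,2) (14,2) (14,15) (8,15)]

Clipped polygon: [(8,2) (14,2) (14,15) (8,15)]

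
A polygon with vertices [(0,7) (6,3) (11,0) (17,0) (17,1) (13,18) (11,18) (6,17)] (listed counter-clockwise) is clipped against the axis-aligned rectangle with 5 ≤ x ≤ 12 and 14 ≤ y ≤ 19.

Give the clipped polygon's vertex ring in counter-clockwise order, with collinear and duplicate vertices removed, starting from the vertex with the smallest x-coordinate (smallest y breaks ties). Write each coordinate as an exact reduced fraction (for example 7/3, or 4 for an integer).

1. After x ≥ 5: [(5,46/3) (5,11/3) (6,3) (11,0) (17,0) (17,1) (13,18) (11,18) (6,17)]
2. After x ≤ 12: [(5,46/3) (5,11/3) (6,3) (11,0) (12,0) (12,18) (11,18) (6,17)]
3. After y ≥ 14: [(5,46/3) (5,14) (12,14) (12,18) (11,18) (6,17)]
4. After y ≤ 19: [(5,46/3) (5,14) (12,14) (12,18) (11,18) (6,17)]
5. Canonical ring: [(5,14) (12,14) (12,18) (11,18) (6,17) (5,46/3)]

Clipped polygon: [(5,14) (12,14) (12,18) (11,18) (6,17) (5,46/3)]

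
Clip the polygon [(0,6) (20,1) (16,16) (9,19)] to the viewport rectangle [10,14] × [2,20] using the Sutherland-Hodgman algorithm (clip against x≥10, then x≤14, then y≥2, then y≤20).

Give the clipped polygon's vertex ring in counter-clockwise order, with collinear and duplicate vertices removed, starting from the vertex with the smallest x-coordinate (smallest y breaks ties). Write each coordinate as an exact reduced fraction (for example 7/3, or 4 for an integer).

1. After x ≥ 10: [(10,7/2) (20,1) (16,16) (10,130/7)]
2. After x ≤ 14: [(10,7/2) (14,5/2) (14,118/7) (10,130/7)]
3. After y ≥ 2: [(10,7/2) (14,5/2) (14,118/7) (10,130/7)]
4. After y ≤ 20: [(10,7/2) (14,5/2) (14,118/7) (10,130/7)]
5. Canonical ring: [(10,7/2) (14,5/2) (14,118/7) (10,130/7)]

Clipped polygon: [(10,7/2) (14,5/2) (14,118/7) (10,130/7)]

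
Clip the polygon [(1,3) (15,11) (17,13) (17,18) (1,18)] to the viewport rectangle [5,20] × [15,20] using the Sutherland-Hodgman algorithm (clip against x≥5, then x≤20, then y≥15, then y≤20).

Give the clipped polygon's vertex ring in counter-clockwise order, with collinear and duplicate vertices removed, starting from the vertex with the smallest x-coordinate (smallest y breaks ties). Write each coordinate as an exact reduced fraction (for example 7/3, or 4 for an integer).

Clipped polygon: [(5,15) (17,15) (17,18) (5,18)]

1. After x ≥ 5: [(5,37/7) (15,11) (17,13) (17,18) (5,18)]
2. After x ≤ 20: [(5,37/7) (15,11) (17,13) (17,18) (5,18)]
3. After y ≥ 15: [(5,15) (17,15) (17,18) (5,18)]
4. After y ≤ 20: [(5,15) (17,15) (17,18) (5,18)]
5. Canonical ring: [(5,15) (17,15) (17,18) (5,18)]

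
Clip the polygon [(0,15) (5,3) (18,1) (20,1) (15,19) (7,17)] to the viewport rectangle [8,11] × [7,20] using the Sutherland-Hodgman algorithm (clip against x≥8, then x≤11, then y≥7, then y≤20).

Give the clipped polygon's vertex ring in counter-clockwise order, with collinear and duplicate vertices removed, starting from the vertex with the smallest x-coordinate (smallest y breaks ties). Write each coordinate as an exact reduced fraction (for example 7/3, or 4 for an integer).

1. After x ≥ 8: [(8,33/13) (18,1) (20,1) (15,19) (8,69/4)]
2. After x ≤ 11: [(8,33/13) (11,27/13) (11,18) (8,69/4)]
3. After y ≥ 7: [(8,7) (11,7) (11,18) (8,69/4)]
4. After y ≤ 20: [(8,7) (11,7) (11,18) (8,69/4)]
5. Canonical ring: [(8,7) (11,7) (11,18) (8,69/4)]

Clipped polygon: [(8,7) (11,7) (11,18) (8,69/4)]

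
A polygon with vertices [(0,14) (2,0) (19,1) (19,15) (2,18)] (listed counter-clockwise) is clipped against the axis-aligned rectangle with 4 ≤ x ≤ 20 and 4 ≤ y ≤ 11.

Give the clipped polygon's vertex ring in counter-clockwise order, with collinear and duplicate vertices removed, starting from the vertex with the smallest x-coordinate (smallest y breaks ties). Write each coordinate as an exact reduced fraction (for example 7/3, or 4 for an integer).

Clipped polygon: [(4,4) (19,4) (19,11) (4,11)]

1. After x ≥ 4: [(4,2/17) (19,1) (19,15) (4,300/17)]
2. After x ≤ 20: [(4,2/17) (19,1) (19,15) (4,300/17)]
3. After y ≥ 4: [(4,4) (19,4) (19,15) (4,300/17)]
4. After y ≤ 11: [(4,11) (4,4) (19,4) (19,11)]
5. Canonical ring: [(4,4) (19,4) (19,11) (4,11)]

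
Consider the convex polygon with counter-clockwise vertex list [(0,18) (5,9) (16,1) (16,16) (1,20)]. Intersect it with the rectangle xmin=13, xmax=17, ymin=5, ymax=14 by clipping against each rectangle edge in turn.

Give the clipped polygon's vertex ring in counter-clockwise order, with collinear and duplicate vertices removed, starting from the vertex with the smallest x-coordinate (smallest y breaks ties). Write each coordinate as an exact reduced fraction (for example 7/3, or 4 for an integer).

1. After x ≥ 13: [(13,35/11) (16,1) (16,16) (13,84/5)]
2. After x ≤ 17: [(13,35/11) (16,1) (16,16) (13,84/5)]
3. After y ≥ 5: [(13,5) (16,5) (16,16) (13,84/5)]
4. After y ≤ 14: [(13,14) (13,5) (16,5) (16,14)]
5. Canonical ring: [(13,5) (16,5) (16,14) (13,14)]

Clipped polygon: [(13,5) (16,5) (16,14) (13,14)]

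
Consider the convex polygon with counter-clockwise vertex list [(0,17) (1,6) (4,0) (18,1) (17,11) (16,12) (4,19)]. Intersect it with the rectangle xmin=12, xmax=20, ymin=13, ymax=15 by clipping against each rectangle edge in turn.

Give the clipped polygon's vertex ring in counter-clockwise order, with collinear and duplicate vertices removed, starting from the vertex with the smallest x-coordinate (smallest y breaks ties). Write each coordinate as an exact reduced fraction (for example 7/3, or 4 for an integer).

1. After x ≥ 12: [(12,4/7) (18,1) (17,11) (16,12) (12,43/3)]
2. After x ≤ 20: [(12,4/7) (18,1) (17,11) (16,12) (12,43/3)]
3. After y ≥ 13: [(12,13) (100/7,13) (12,43/3)]
4. After y ≤ 15: [(12,13) (100/7,13) (12,43/3)]
5. Canonical ring: [(12,13) (100/7,13) (12,43/3)]

Clipped polygon: [(12,13) (100/7,13) (12,43/3)]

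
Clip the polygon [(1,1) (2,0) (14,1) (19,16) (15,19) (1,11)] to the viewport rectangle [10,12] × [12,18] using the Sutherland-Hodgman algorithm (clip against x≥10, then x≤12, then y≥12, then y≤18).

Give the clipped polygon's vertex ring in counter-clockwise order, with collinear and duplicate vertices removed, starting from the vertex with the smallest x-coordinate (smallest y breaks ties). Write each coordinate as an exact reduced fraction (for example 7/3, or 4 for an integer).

Clipped polygon: [(10,12) (12,12) (12,121/7) (10,113/7)]

1. After x ≥ 10: [(10,2/3) (14,1) (19,16) (15,19) (10,113/7)]
2. After x ≤ 12: [(10,2/3) (12,5/6) (12,121/7) (10,113/7)]
3. After y ≥ 12: [(10,12) (12,12) (12,121/7) (10,113/7)]
4. After y ≤ 18: [(10,12) (12,12) (12,121/7) (10,113/7)]
5. Canonical ring: [(10,12) (12,12) (12,121/7) (10,113/7)]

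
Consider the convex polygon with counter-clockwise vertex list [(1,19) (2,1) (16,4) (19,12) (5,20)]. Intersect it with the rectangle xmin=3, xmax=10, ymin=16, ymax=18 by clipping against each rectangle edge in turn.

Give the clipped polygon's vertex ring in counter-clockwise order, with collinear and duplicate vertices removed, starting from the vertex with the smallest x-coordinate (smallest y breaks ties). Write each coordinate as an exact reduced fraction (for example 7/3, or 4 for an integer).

Clipped polygon: [(3,16) (10,16) (10,120/7) (17/2,18) (3,18)]

1. After x ≥ 3: [(3,39/2) (3,17/14) (16,4) (19,12) (5,20)]
2. After x ≤ 10: [(3,39/2) (3,17/14) (10,19/7) (10,120/7) (5,20)]
3. After y ≥ 16: [(3,39/2) (3,16) (10,16) (10,120/7) (5,20)]
4. After y ≤ 18: [(3,18) (3,16) (10,16) (10,120/7) (17/2,18)]
5. Canonical ring: [(3,16) (10,16) (10,120/7) (17/2,18) (3,18)]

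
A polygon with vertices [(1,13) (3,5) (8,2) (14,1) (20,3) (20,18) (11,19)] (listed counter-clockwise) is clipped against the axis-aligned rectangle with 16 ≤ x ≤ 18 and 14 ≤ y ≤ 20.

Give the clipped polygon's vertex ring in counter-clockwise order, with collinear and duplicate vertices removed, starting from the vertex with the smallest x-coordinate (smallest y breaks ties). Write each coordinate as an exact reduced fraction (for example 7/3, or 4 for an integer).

Clipped polygon: [(16,14) (18,14) (18,164/9) (16,166/9)]

1. After x ≥ 16: [(16,5/3) (20,3) (20,18) (16,166/9)]
2. After x ≤ 18: [(16,5/3) (18,7/3) (18,164/9) (16,166/9)]
3. After y ≥ 14: [(16,14) (18,14) (18,164/9) (16,166/9)]
4. After y ≤ 20: [(16,14) (18,14) (18,164/9) (16,166/9)]
5. Canonical ring: [(16,14) (18,14) (18,164/9) (16,166/9)]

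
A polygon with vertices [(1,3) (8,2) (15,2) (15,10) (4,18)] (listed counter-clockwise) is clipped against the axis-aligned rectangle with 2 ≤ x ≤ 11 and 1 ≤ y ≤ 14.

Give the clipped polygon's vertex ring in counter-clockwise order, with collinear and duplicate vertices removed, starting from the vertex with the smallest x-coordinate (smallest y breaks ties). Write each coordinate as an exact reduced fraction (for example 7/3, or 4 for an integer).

1. After x ≥ 2: [(2,8) (2,20/7) (8,2) (15,2) (15,10) (4,18)]
2. After x ≤ 11: [(2,8) (2,20/7) (8,2) (11,2) (11,142/11) (4,18)]
3. After y ≥ 1: [(2,8) (2,20/7) (8,2) (11,2) (11,142/11) (4,18)]
4. After y ≤ 14: [(16/5,14) (2,8) (2,20/7) (8,2) (11,2) (11,142/11) (19/2,14)]
5. Canonical ring: [(2,20/7) (8,2) (11,2) (11,142/11) (19/2,14) (16/5,14) (2,8)]

Clipped polygon: [(2,20/7) (8,2) (11,2) (11,142/11) (19/2,14) (16/5,14) (2,8)]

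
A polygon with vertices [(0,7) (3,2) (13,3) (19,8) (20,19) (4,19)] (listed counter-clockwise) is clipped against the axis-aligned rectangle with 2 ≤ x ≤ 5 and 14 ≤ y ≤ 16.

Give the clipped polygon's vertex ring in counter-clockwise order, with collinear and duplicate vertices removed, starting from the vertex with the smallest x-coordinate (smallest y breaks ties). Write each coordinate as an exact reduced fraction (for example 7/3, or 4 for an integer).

1. After x ≥ 2: [(2,13) (2,11/3) (3,2) (13,3) (19,8) (20,19) (4,19)]
2. After x ≤ 5: [(2,13) (2,11/3) (3,2) (5,11/5) (5,19) (4,19)]
3. After y ≥ 14: [(7/3,14) (5,14) (5,19) (4,19)]
4. After y ≤ 16: [(3,16) (7/3,14) (5,14) (5,16)]
5. Canonical ring: [(7/3,14) (5,14) (5,16) (3,16)]

Clipped polygon: [(7/3,14) (5,14) (5,16) (3,16)]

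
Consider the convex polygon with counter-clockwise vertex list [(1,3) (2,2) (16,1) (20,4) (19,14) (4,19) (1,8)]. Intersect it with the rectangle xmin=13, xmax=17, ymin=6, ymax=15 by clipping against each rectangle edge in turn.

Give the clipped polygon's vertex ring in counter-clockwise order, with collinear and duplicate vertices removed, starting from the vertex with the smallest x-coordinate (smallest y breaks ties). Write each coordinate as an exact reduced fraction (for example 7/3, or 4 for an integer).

1. After x ≥ 13: [(13,17/14) (16,1) (20,4) (19,14) (13,16)]
2. After x ≤ 17: [(13,17/14) (16,1) (17,7/4) (17,44/3) (13,16)]
3. After y ≥ 6: [(13,6) (17,6) (17,44/3) (13,16)]
4. After y ≤ 15: [(13,15) (13,6) (17,6) (17,44/3) (16,15)]
5. Canonical ring: [(13,6) (17,6) (17,44/3) (16,15) (13,15)]

Clipped polygon: [(13,6) (17,6) (17,44/3) (16,15) (13,15)]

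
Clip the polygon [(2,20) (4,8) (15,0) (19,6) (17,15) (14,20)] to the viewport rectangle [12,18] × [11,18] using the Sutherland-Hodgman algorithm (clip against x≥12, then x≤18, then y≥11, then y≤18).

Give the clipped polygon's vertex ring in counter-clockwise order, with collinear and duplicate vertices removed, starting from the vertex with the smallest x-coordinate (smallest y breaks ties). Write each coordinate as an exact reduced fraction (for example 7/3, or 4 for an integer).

Clipped polygon: [(12,11) (161/9,11) (17,15) (76/5,18) (12,18)]

1. After x ≥ 12: [(12,20) (12,24/11) (15,0) (19,6) (17,15) (14,20)]
2. After x ≤ 18: [(12,20) (12,24/11) (15,0) (18,9/2) (18,21/2) (17,15) (14,20)]
3. After y ≥ 11: [(12,20) (12,11) (161/9,11) (17,15) (14,20)]
4. After y ≤ 18: [(12,18) (12,11) (161/9,11) (17,15) (76/5,18)]
5. Canonical ring: [(12,11) (161/9,11) (17,15) (76/5,18) (12,18)]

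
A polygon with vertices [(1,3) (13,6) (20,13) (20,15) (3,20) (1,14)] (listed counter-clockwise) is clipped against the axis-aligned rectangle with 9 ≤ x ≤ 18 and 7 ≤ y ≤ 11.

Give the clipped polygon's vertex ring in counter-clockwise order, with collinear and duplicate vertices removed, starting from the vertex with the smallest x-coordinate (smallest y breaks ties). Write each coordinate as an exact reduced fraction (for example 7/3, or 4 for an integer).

1. After x ≥ 9: [(9,5) (13,6) (20,13) (20,15) (9,310/17)]
2. After x ≤ 18: [(9,5) (13,6) (18,11) (18,265/17) (9,310/17)]
3. After y ≥ 7: [(9,7) (14,7) (18,11) (18,265/17) (9,310/17)]
4. After y ≤ 11: [(9,11) (9,7) (14,7) (18,11) (18,11)]
5. Canonical ring: [(9,7) (14,7) (18,11) (9,11)]

Clipped polygon: [(9,7) (14,7) (18,11) (9,11)]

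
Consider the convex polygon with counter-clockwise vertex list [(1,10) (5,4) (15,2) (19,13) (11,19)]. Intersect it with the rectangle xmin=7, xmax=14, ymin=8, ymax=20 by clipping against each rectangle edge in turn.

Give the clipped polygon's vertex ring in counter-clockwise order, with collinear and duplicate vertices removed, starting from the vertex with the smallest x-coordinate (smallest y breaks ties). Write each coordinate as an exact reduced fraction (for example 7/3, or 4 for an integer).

Clipped polygon: [(7,8) (14,8) (14,67/4) (11,19) (7,77/5)]

1. After x ≥ 7: [(7,77/5) (7,18/5) (15,2) (19,13) (11,19)]
2. After x ≤ 14: [(7,77/5) (7,18/5) (14,11/5) (14,67/4) (11,19)]
3. After y ≥ 8: [(7,77/5) (7,8) (14,8) (14,67/4) (11,19)]
4. After y ≤ 20: [(7,77/5) (7,8) (14,8) (14,67/4) (11,19)]
5. Canonical ring: [(7,8) (14,8) (14,67/4) (11,19) (7,77/5)]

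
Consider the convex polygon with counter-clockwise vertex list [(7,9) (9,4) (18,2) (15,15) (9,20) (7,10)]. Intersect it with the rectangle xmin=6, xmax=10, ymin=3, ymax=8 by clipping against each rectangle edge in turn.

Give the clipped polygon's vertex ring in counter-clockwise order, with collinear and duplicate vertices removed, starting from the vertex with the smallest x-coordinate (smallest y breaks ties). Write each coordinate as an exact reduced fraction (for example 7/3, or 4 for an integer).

1. After x ≥ 6: [(7,9) (9,4) (18,2) (15,15) (9,20) (7,10)]
2. After x ≤ 10: [(7,9) (9,4) (10,34/9) (10,115/6) (9,20) (7,10)]
3. After y ≥ 3: [(7,9) (9,4) (10,34/9) (10,115/6) (9,20) (7,10)]
4. After y ≤ 8: [(37/5,8) (9,4) (10,34/9) (10,8)]
5. Canonical ring: [(37/5,8) (9,4) (10,34/9) (10,8)]

Clipped polygon: [(37/5,8) (9,4) (10,34/9) (10,8)]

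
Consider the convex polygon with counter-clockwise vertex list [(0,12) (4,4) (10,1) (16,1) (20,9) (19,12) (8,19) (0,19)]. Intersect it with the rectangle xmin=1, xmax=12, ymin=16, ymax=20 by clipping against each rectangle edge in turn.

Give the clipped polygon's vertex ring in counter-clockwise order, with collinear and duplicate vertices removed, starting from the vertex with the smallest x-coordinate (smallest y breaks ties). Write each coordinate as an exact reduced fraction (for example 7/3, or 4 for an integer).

1. After x ≥ 1: [(1,10) (4,4) (10,1) (16,1) (20,9) (19,12) (8,19) (1,19)]
2. After x ≤ 12: [(1,10) (4,4) (10,1) (12,1) (12,181/11) (8,19) (1,19)]
3. After y ≥ 16: [(1,16) (12,16) (12,181/11) (8,19) (1,19)]
4. After y ≤ 20: [(1,16) (12,16) (12,181/11) (8,19) (1,19)]
5. Canonical ring: [(1,16) (12,16) (12,181/11) (8,19) (1,19)]

Clipped polygon: [(1,16) (12,16) (12,181/11) (8,19) (1,19)]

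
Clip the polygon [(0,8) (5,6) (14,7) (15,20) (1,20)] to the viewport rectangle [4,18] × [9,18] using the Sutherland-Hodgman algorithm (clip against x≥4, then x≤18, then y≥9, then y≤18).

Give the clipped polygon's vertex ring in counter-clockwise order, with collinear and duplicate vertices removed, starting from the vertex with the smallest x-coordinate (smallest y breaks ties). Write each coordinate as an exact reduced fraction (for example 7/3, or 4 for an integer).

1. After x ≥ 4: [(4,32/5) (5,6) (14,7) (15,20) (4,20)]
2. After x ≤ 18: [(4,32/5) (5,6) (14,7) (15,20) (4,20)]
3. After y ≥ 9: [(4,9) (184/13,9) (15,20) (4,20)]
4. After y ≤ 18: [(4,18) (4,9) (184/13,9) (193/13,18)]
5. Canonical ring: [(4,9) (184/13,9) (193/13,18) (4,18)]

Clipped polygon: [(4,9) (184/13,9) (193/13,18) (4,18)]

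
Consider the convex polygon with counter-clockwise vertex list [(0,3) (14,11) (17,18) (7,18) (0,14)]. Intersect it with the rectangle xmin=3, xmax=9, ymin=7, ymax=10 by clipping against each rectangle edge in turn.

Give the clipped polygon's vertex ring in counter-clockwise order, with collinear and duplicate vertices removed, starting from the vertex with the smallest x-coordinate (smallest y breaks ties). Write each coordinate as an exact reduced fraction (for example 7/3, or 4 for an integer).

Clipped polygon: [(3,7) (7,7) (9,57/7) (9,10) (3,10)]

1. After x ≥ 3: [(3,33/7) (14,11) (17,18) (7,18) (3,110/7)]
2. After x ≤ 9: [(3,33/7) (9,57/7) (9,18) (7,18) (3,110/7)]
3. After y ≥ 7: [(3,7) (7,7) (9,57/7) (9,18) (7,18) (3,110/7)]
4. After y ≤ 10: [(3,10) (3,7) (7,7) (9,57/7) (9,10)]
5. Canonical ring: [(3,7) (7,7) (9,57/7) (9,10) (3,10)]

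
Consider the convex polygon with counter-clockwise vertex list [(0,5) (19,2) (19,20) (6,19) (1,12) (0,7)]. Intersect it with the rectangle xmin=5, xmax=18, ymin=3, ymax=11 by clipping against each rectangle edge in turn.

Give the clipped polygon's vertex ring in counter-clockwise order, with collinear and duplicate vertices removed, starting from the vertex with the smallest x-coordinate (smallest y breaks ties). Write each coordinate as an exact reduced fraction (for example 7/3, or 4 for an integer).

Clipped polygon: [(5,80/19) (38/3,3) (18,3) (18,11) (5,11)]

1. After x ≥ 5: [(5,80/19) (19,2) (19,20) (6,19) (5,88/5)]
2. After x ≤ 18: [(5,80/19) (18,41/19) (18,259/13) (6,19) (5,88/5)]
3. After y ≥ 3: [(5,80/19) (38/3,3) (18,3) (18,259/13) (6,19) (5,88/5)]
4. After y ≤ 11: [(5,11) (5,80/19) (38/3,3) (18,3) (18,11)]
5. Canonical ring: [(5,80/19) (38/3,3) (18,3) (18,11) (5,11)]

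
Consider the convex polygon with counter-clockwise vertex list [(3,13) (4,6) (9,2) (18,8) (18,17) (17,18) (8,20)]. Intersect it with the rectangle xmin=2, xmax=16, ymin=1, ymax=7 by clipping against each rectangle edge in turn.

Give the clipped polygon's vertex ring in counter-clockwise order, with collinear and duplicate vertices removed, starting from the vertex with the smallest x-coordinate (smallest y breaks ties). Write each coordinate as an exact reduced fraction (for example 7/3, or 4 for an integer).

Clipped polygon: [(27/7,7) (4,6) (9,2) (16,20/3) (16,7)]

1. After x ≥ 2: [(3,13) (4,6) (9,2) (18,8) (18,17) (17,18) (8,20)]
2. After x ≤ 16: [(3,13) (4,6) (9,2) (16,20/3) (16,164/9) (8,20)]
3. After y ≥ 1: [(3,13) (4,6) (9,2) (16,20/3) (16,164/9) (8,20)]
4. After y ≤ 7: [(27/7,7) (4,6) (9,2) (16,20/3) (16,7)]
5. Canonical ring: [(27/7,7) (4,6) (9,2) (16,20/3) (16,7)]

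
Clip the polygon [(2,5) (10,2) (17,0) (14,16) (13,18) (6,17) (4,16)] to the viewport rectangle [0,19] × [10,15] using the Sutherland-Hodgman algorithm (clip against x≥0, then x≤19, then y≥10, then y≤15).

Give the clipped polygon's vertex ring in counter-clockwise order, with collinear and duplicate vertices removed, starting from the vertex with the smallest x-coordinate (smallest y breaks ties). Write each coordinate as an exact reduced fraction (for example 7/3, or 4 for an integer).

1. After x ≥ 0: [(2,5) (10,2) (17,0) (14,16) (13,18) (6,17) (4,16)]
2. After x ≤ 19: [(2,5) (10,2) (17,0) (14,16) (13,18) (6,17) (4,16)]
3. After y ≥ 10: [(32/11,10) (121/8,10) (14,16) (13,18) (6,17) (4,16)]
4. After y ≤ 15: [(42/11,15) (32/11,10) (121/8,10) (227/16,15)]
5. Canonical ring: [(32/11,10) (121/8,10) (227/16,15) (42/11,15)]

Clipped polygon: [(32/11,10) (121/8,10) (227/16,15) (42/11,15)]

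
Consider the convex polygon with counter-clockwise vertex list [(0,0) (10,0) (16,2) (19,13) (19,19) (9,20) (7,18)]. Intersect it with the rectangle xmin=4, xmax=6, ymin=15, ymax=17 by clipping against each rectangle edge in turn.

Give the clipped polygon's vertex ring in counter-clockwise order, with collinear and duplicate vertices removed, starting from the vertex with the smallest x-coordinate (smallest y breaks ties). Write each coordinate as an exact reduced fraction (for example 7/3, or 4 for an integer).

1. After x ≥ 4: [(4,72/7) (4,0) (10,0) (16,2) (19,13) (19,19) (9,20) (7,18)]
2. After x ≤ 6: [(6,108/7) (4,72/7) (4,0) (6,0)]
3. After y ≥ 15: [(6,15) (6,108/7) (35/6,15)]
4. After y ≤ 17: [(6,15) (6,108/7) (35/6,15)]
5. Canonical ring: [(35/6,15) (6,15) (6,108/7)]

Clipped polygon: [(35/6,15) (6,15) (6,108/7)]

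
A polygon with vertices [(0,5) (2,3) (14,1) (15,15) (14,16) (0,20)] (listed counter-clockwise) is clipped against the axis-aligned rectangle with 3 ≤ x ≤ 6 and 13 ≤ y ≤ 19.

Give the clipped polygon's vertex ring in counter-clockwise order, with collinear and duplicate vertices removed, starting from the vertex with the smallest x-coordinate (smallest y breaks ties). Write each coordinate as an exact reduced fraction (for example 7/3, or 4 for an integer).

1. After x ≥ 3: [(3,17/6) (14,1) (15,15) (14,16) (3,134/7)]
2. After x ≤ 6: [(3,17/6) (6,7/3) (6,128/7) (3,134/7)]
3. After y ≥ 13: [(3,13) (6,13) (6,128/7) (3,134/7)]
4. After y ≤ 19: [(3,19) (3,13) (6,13) (6,128/7) (7/2,19)]
5. Canonical ring: [(3,13) (6,13) (6,128/7) (7/2,19) (3,19)]

Clipped polygon: [(3,13) (6,13) (6,128/7) (7/2,19) (3,19)]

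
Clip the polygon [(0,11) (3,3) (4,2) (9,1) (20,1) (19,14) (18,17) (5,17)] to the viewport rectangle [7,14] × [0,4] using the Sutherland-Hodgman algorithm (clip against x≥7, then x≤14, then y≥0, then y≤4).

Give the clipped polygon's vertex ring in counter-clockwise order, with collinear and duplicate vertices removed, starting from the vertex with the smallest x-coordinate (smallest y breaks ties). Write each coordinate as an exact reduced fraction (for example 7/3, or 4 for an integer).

1. After x ≥ 7: [(7,7/5) (9,1) (20,1) (19,14) (18,17) (7,17)]
2. After x ≤ 14: [(7,7/5) (9,1) (14,1) (14,17) (7,17)]
3. After y ≥ 0: [(7,7/5) (9,1) (14,1) (14,17) (7,17)]
4. After y ≤ 4: [(7,4) (7,7/5) (9,1) (14,1) (14,4)]
5. Canonical ring: [(7,7/5) (9,1) (14,1) (14,4) (7,4)]

Clipped polygon: [(7,7/5) (9,1) (14,1) (14,4) (7,4)]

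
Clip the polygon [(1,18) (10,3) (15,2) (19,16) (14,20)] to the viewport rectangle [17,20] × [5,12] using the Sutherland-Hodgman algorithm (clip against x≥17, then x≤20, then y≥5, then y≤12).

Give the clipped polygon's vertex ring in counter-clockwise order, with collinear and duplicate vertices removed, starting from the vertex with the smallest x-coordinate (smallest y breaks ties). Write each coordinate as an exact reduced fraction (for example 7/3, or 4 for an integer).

1. After x ≥ 17: [(17,9) (19,16) (17,88/5)]
2. After x ≤ 20: [(17,9) (19,16) (17,88/5)]
3. After y ≥ 5: [(17,9) (19,16) (17,88/5)]
4. After y ≤ 12: [(17,12) (17,9) (125/7,12)]
5. Canonical ring: [(17,9) (125/7,12) (17,12)]

Clipped polygon: [(17,9) (125/7,12) (17,12)]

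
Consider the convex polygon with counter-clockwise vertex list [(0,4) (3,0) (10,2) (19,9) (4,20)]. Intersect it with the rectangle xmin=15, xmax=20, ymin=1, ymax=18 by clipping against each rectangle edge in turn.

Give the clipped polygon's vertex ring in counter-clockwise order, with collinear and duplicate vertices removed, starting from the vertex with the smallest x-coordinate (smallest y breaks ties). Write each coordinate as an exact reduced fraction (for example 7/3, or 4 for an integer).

Clipped polygon: [(15,53/9) (19,9) (15,179/15)]

1. After x ≥ 15: [(15,53/9) (19,9) (15,179/15)]
2. After x ≤ 20: [(15,53/9) (19,9) (15,179/15)]
3. After y ≥ 1: [(15,53/9) (19,9) (15,179/15)]
4. After y ≤ 18: [(15,53/9) (19,9) (15,179/15)]
5. Canonical ring: [(15,53/9) (19,9) (15,179/15)]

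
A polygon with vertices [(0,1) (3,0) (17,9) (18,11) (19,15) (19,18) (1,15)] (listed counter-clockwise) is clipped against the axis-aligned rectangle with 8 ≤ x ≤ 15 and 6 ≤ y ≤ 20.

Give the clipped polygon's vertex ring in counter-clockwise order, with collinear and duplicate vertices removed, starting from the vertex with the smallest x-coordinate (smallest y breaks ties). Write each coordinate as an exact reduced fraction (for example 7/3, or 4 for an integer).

1. After x ≥ 8: [(8,45/14) (17,9) (18,11) (19,15) (19,18) (8,97/6)]
2. After x ≤ 15: [(8,45/14) (15,54/7) (15,52/3) (8,97/6)]
3. After y ≥ 6: [(8,6) (37/3,6) (15,54/7) (15,52/3) (8,97/6)]
4. After y ≤ 20: [(8,6) (37/3,6) (15,54/7) (15,52/3) (8,97/6)]
5. Canonical ring: [(8,6) (37/3,6) (15,54/7) (15,52/3) (8,97/6)]

Clipped polygon: [(8,6) (37/3,6) (15,54/7) (15,52/3) (8,97/6)]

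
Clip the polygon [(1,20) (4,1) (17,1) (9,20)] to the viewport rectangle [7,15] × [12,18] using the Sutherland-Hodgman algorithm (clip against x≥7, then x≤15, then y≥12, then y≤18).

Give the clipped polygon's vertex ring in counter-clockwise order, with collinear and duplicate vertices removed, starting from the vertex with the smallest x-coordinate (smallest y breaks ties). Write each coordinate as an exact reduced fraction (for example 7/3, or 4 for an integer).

1. After x ≥ 7: [(7,20) (7,1) (17,1) (9,20)]
2. After x ≤ 15: [(7,20) (7,1) (15,1) (15,23/4) (9,20)]
3. After y ≥ 12: [(7,20) (7,12) (235/19,12) (9,20)]
4. After y ≤ 18: [(7,18) (7,12) (235/19,12) (187/19,18)]
5. Canonical ring: [(7,12) (235/19,12) (187/19,18) (7,18)]

Clipped polygon: [(7,12) (235/19,12) (187/19,18) (7,18)]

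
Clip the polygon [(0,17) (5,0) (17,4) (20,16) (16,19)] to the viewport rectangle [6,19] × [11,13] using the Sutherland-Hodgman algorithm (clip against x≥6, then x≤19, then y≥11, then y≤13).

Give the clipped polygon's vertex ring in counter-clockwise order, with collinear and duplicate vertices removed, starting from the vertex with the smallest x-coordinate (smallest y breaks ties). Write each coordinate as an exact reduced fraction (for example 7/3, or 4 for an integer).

1. After x ≥ 6: [(6,71/4) (6,1/3) (17,4) (20,16) (16,19)]
2. After x ≤ 19: [(6,71/4) (6,1/3) (17,4) (19,12) (19,67/4) (16,19)]
3. After y ≥ 11: [(6,71/4) (6,11) (75/4,11) (19,12) (19,67/4) (16,19)]
4. After y ≤ 13: [(6,13) (6,11) (75/4,11) (19,12) (19,13)]
5. Canonical ring: [(6,11) (75/4,11) (19,12) (19,13) (6,13)]

Clipped polygon: [(6,11) (75/4,11) (19,12) (19,13) (6,13)]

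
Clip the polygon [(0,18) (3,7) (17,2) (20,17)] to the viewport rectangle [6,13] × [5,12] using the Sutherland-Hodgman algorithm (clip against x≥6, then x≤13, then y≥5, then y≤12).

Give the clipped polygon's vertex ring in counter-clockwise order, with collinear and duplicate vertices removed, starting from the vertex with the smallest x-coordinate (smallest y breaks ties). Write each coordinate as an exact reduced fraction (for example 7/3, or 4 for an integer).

Clipped polygon: [(6,83/14) (43/5,5) (13,5) (13,12) (6,12)]

1. After x ≥ 6: [(6,177/10) (6,83/14) (17,2) (20,17)]
2. After x ≤ 13: [(13,347/20) (6,177/10) (6,83/14) (13,24/7)]
3. After y ≥ 5: [(13,5) (13,347/20) (6,177/10) (6,83/14) (43/5,5)]
4. After y ≤ 12: [(13,5) (13,12) (6,12) (6,83/14) (43/5,5)]
5. Canonical ring: [(6,83/14) (43/5,5) (13,5) (13,12) (6,12)]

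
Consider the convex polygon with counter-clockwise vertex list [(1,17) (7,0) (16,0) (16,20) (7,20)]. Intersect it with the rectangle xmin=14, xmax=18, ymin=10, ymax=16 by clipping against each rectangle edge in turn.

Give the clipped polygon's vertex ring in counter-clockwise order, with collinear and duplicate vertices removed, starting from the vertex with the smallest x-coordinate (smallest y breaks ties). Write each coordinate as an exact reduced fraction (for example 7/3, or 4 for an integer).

Clipped polygon: [(14,10) (16,10) (16,16) (14,16)]

1. After x ≥ 14: [(14,0) (16,0) (16,20) (14,20)]
2. After x ≤ 18: [(14,0) (16,0) (16,20) (14,20)]
3. After y ≥ 10: [(14,10) (16,10) (16,20) (14,20)]
4. After y ≤ 16: [(14,16) (14,10) (16,10) (16,16)]
5. Canonical ring: [(14,10) (16,10) (16,16) (14,16)]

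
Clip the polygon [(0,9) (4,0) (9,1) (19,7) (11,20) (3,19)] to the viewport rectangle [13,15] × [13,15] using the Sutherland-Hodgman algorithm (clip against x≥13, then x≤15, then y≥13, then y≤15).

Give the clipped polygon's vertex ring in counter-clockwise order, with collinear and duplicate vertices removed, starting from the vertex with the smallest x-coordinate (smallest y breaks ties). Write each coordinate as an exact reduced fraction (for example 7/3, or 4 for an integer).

Clipped polygon: [(13,13) (15,13) (15,27/2) (183/13,15) (13,15)]

1. After x ≥ 13: [(13,17/5) (19,7) (13,67/4)]
2. After x ≤ 15: [(13,17/5) (15,23/5) (15,27/2) (13,67/4)]
3. After y ≥ 13: [(13,13) (15,13) (15,27/2) (13,67/4)]
4. After y ≤ 15: [(13,15) (13,13) (15,13) (15,27/2) (183/13,15)]
5. Canonical ring: [(13,13) (15,13) (15,27/2) (183/13,15) (13,15)]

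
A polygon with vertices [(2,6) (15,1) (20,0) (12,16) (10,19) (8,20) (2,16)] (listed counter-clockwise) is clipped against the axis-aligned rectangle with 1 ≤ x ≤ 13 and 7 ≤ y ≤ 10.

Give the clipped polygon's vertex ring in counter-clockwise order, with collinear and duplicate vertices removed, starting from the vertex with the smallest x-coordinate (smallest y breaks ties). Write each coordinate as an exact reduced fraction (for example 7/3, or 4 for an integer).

1. After x ≥ 1: [(2,6) (15,1) (20,0) (12,16) (10,19) (8,20) (2,16)]
2. After x ≤ 13: [(2,6) (13,23/13) (13,14) (12,16) (10,19) (8,20) (2,16)]
3. After y ≥ 7: [(2,7) (13,7) (13,14) (12,16) (10,19) (8,20) (2,16)]
4. After y ≤ 10: [(2,10) (2,7) (13,7) (13,10)]
5. Canonical ring: [(2,7) (13,7) (13,10) (2,10)]

Clipped polygon: [(2,7) (13,7) (13,10) (2,10)]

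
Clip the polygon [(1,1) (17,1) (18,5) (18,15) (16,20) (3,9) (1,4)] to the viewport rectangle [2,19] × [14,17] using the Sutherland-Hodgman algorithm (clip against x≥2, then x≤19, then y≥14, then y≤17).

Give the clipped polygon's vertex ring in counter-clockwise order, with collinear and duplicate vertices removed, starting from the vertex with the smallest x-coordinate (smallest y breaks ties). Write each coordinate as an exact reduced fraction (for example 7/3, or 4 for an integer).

1. After x ≥ 2: [(2,1) (17,1) (18,5) (18,15) (16,20) (3,9) (2,13/2)]
2. After x ≤ 19: [(2,1) (17,1) (18,5) (18,15) (16,20) (3,9) (2,13/2)]
3. After y ≥ 14: [(18,14) (18,15) (16,20) (98/11,14)]
4. After y ≤ 17: [(18,14) (18,15) (86/5,17) (137/11,17) (98/11,14)]
5. Canonical ring: [(98/11,14) (18,14) (18,15) (86/5,17) (137/11,17)]

Clipped polygon: [(98/11,14) (18,14) (18,15) (86/5,17) (137/11,17)]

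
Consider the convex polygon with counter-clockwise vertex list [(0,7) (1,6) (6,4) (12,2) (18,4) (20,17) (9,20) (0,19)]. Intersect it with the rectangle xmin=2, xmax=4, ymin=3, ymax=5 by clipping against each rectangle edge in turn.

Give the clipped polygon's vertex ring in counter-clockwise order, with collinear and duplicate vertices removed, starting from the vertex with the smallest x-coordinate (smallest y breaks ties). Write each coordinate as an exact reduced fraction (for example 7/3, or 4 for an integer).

1. After x ≥ 2: [(2,28/5) (6,4) (12,2) (18,4) (20,17) (9,20) (2,173/9)]
2. After x ≤ 4: [(2,28/5) (4,24/5) (4,175/9) (2,173/9)]
3. After y ≥ 3: [(2,28/5) (4,24/5) (4,175/9) (2,173/9)]
4. After y ≤ 5: [(7/2,5) (4,24/5) (4,5)]
5. Canonical ring: [(7/2,5) (4,24/5) (4,5)]

Clipped polygon: [(7/2,5) (4,24/5) (4,5)]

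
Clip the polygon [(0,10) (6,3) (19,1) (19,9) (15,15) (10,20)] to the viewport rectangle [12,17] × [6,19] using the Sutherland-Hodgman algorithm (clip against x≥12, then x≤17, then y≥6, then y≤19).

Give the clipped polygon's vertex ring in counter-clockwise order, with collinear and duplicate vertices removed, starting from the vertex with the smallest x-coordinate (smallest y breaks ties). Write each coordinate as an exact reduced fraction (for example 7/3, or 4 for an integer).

1. After x ≥ 12: [(12,27/13) (19,1) (19,9) (15,15) (12,18)]
2. After x ≤ 17: [(12,27/13) (17,17/13) (17,12) (15,15) (12,18)]
3. After y ≥ 6: [(12,6) (17,6) (17,12) (15,15) (12,18)]
4. After y ≤ 19: [(12,6) (17,6) (17,12) (15,15) (12,18)]
5. Canonical ring: [(12,6) (17,6) (17,12) (15,15) (12,18)]

Clipped polygon: [(12,6) (17,6) (17,12) (15,15) (12,18)]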